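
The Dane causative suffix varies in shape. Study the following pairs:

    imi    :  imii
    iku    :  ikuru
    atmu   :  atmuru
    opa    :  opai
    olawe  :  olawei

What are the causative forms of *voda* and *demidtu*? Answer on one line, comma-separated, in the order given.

vodai, demidturu

The pattern is rounding harmony: -ru when the last vowel of the stem is a rounded vowel (*iku*, *atmu*); -i when the last vowel of the stem is an unrounded vowel (*imi*, *opa*, *olawe*).
*voda*: last vowel = /a/, an unrounded vowel → -i → *vodai*.
Since the last vowel of *demidtu* is /u/ (a rounded vowel), it takes -ru, giving *demidturu*.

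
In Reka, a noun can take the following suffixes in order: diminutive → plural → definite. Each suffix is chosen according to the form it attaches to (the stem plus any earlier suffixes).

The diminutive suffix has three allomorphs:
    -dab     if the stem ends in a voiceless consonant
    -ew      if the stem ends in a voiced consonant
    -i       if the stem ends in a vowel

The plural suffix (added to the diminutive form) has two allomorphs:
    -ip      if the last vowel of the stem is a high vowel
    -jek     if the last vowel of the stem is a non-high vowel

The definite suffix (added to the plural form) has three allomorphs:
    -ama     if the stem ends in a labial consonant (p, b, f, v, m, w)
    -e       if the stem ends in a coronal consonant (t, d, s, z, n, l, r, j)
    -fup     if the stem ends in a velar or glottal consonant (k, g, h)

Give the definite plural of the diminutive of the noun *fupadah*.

Since the final sound of *fupadah* is /h/ (a voiceless consonant), it takes -dab, giving *fupadahdab*.
The diminutive form *fupadahdab* — last vowel /a/ (a non-high vowel) → -jek → *fupadahdabjek*.
Since the final consonant of the plural form *fupadahdabjek* is /k/ (velar/glottal), it takes -fup, giving *fupadahdabjekfup*.

fupadahdabjekfup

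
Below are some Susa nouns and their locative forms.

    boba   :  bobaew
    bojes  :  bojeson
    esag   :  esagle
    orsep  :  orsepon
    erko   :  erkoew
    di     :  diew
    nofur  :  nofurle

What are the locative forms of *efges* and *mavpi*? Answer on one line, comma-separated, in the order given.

Looking at the final sound of each stem: -on when the stem ends in a voiceless consonant (*bojes*, *orsep*); -le when the stem ends in a voiced consonant (*esag*, *nofur*); -ew when the stem ends in a vowel (*boba*, *erko*, *di*).
*efges* — final sound /s/ (a voiceless consonant) → -on → *efgeson*.
The final sound of *mavpi* is /i/, which is a vowel, so the suffix is -ew, giving *mavpiew*.

efgeson, mavpiew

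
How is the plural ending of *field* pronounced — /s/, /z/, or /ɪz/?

/z/

The stem *field* ends in a voiced non-sibilant sound.
The plural suffix surfaces as /ɪz/ after sibilants, /s/ after other voiceless consonants, and /z/ after other voiced sounds.
So the plural -s on *field* is pronounced /z/.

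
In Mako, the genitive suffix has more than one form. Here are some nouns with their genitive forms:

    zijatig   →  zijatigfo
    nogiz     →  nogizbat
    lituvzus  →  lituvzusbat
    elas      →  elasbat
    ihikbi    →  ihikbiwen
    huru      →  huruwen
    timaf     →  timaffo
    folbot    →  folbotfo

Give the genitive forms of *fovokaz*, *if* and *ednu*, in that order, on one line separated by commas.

Looking at the final sound of each stem: -bat when the stem ends in a sibilant (*nogiz*, *lituvzus*, *elas*); -fo when the stem ends in a non-sibilant consonant (*zijatig*, *timaf*, *folbot*); -wen when the stem ends in a vowel (*ihikbi*, *huru*).
The final sound of *fovokaz* is /z/, which is a sibilant, so the suffix is -bat, giving *fovokazbat*.
*if*: final sound = /f/, a non-sibilant consonant → -fo → *iffo*.
*ednu* — final sound /u/ (a vowel) → -wen → *ednuwen*.

fovokazbat, iffo, ednuwen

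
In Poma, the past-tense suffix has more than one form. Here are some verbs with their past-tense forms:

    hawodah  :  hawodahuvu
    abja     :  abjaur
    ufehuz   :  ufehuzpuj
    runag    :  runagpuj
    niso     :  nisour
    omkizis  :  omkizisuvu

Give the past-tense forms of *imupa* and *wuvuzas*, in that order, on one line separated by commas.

The suffix is conditioned by the final sound: -uvu when the stem ends in a voiceless consonant (*hawodah*, *omkizis*); -puj when the stem ends in a voiced consonant (*ufehuz*, *runag*); -ur when the stem ends in a vowel (*abja*, *niso*).
Since the final sound of *imupa* is /a/ (a vowel), it takes -ur, giving *imupaur*.
*wuvuzas* — final sound /s/ (a voiceless consonant) → -uvu → *wuvuzasuvu*.

imupaur, wuvuzasuvu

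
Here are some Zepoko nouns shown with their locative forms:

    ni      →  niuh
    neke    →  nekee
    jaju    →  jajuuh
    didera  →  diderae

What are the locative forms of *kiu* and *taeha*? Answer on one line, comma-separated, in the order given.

kiuuh, taehae

Looking at the last vowel of each stem: -uh when the last vowel of the stem is a high vowel (*ni*, *jaju*); -e when the last vowel of the stem is a non-high vowel (*neke*, *didera*).
The last vowel of *kiu* is /u/, which is a high vowel, so the suffix is -uh, giving *kiuuh*.
*taeha* — last vowel /a/ (a non-high vowel) → -e → *taehae*.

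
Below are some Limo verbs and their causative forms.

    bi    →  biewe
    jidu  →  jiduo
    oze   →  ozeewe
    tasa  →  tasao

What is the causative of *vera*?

verao

The alternation tracks the last vowel of the stem — -ewe when the last vowel of the stem is a front vowel (*bi*, *oze*); -o when the last vowel of the stem is a back vowel (*jidu*, *tasa*).
*vera* — last vowel /a/ (a back vowel) → -o → *verao*.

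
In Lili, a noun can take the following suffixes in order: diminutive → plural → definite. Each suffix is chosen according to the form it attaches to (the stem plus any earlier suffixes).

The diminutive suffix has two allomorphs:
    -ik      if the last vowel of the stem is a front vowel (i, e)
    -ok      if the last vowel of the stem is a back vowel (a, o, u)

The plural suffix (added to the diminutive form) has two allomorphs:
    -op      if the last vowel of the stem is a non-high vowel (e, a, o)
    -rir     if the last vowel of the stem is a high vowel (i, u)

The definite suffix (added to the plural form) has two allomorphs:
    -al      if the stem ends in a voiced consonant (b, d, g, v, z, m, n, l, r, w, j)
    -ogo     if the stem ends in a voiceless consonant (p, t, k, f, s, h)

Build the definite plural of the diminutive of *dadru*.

Since the last vowel of *dadru* is /u/ (a back vowel), it takes -ok, giving *dadruok*.
The diminutive form *dadruok*: last vowel = /o/, a non-high vowel → -op → *dadruokop*.
The final consonant of the plural form *dadruokop* is /p/, which is voiceless, so the definite suffix is -ogo, giving *dadruokopogo*.

dadruokopogo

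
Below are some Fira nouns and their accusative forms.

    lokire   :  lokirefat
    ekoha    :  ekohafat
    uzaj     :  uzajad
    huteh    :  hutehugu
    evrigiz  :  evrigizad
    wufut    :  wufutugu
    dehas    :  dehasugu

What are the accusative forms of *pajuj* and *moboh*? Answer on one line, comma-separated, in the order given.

The pattern is voicing of the final sound: -ugu when the stem ends in a voiceless consonant (*huteh*, *wufut*, *dehas*); -ad when the stem ends in a voiced consonant (*uzaj*, *evrigiz*); -fat when the stem ends in a vowel (*lokire*, *ekoha*).
*pajuj*: final sound = /j/, a voiced consonant → -ad → *pajujad*.
*moboh*: final sound = /h/, a voiceless consonant → -ugu → *mobohugu*.

pajujad, mobohugu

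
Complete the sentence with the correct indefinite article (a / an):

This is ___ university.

a

The indefinite article is chosen by the initial *sound* of the following word, not its spelling.
*university* begins with the sound /juː/ (u pronounced /juː/) — a consonant sound.
So the article is *a*: This is a university.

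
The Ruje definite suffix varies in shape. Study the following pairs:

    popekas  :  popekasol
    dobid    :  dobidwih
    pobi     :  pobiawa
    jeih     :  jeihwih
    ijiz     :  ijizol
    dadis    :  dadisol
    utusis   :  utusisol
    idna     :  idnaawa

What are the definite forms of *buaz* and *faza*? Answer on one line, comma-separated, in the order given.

buazol, fazaawa

The pattern is sibilance of the final sound: -ol when the stem ends in a sibilant (*popekas*, *ijiz*, *dadis*, *utusis*); -wih when the stem ends in a non-sibilant consonant (*dobid*, *jeih*); -awa when the stem ends in a vowel (*pobi*, *idna*).
*buaz*: final sound = /z/, a sibilant → -ol → *buazol*.
*faza* — final sound /a/ (a vowel) → -awa → *fazaawa*.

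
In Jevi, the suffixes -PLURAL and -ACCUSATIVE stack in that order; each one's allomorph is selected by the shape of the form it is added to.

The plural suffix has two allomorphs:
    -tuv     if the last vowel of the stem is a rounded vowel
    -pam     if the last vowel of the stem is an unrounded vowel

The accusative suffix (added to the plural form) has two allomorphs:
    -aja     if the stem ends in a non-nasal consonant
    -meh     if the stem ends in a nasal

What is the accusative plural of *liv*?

livpammeh

*liv* — last vowel /i/ (an unrounded vowel) → -pam → *livpam*.
Since the final consonant of the plural form *livpam* is /m/ (a nasal), it takes -meh, giving *livpammeh*.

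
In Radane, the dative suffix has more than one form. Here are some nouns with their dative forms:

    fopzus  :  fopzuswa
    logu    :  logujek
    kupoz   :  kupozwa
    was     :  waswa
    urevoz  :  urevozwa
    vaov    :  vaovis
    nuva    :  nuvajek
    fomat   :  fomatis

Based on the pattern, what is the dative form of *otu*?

The suffix is conditioned by the final sound: -wa when the stem ends in a sibilant (*fopzus*, *kupoz*, *was*, *urevoz*); -is when the stem ends in a non-sibilant consonant (*vaov*, *fomat*); -jek when the stem ends in a vowel (*logu*, *nuva*).
*otu* — final sound /u/ (a vowel) → -jek → *otujek*.

otujek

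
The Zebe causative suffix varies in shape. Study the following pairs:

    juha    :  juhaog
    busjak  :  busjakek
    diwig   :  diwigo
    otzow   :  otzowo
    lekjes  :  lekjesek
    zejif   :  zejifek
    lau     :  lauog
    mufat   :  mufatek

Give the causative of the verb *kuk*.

kukek

The alternation tracks the final sound of the stem — -ek when the stem ends in a voiceless consonant (*busjak*, *lekjes*, *zejif*, *mufat*); -o when the stem ends in a voiced consonant (*diwig*, *otzow*); -og when the stem ends in a vowel (*juha*, *lau*).
Since the final sound of *kuk* is /k/ (a voiceless consonant), it takes -ek, giving *kukek*.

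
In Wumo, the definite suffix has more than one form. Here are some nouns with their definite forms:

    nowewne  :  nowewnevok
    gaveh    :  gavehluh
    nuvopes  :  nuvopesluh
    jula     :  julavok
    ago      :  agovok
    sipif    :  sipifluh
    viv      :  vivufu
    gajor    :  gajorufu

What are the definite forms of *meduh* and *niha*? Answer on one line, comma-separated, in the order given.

meduhluh, nihavok

The alternation tracks the final sound of the stem — -luh when the stem ends in a voiceless consonant (*gaveh*, *nuvopes*, *sipif*); -ufu when the stem ends in a voiced consonant (*viv*, *gajor*); -vok when the stem ends in a vowel (*nowewne*, *jula*, *ago*).
The final sound of *meduh* is /h/, which is a voiceless consonant, so the suffix is -luh, giving *meduhluh*.
The final sound of *niha* is /a/, which is a vowel, so the suffix is -vok, giving *nihavok*.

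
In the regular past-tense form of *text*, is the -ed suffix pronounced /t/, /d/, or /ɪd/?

The stem *text* ends in /t/ or /d/.
The -ed suffix is realized as /ɪd/ after /t, d/; as /t/ after other voiceless consonants; and as /d/ after other voiced sounds.
So -ed on *text* is pronounced /ɪd/.

/ɪd/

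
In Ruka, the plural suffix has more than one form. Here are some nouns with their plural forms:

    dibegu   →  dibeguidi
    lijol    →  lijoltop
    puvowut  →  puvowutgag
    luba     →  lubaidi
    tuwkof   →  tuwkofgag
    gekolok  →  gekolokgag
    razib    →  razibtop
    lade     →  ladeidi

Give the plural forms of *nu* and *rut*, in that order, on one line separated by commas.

The suffix is conditioned by the final sound: -gag when the stem ends in a voiceless consonant (*puvowut*, *tuwkof*, *gekolok*); -top when the stem ends in a voiced consonant (*lijol*, *razib*); -idi when the stem ends in a vowel (*dibegu*, *luba*, *lade*).
*nu* — final sound /u/ (a vowel) → -idi → *nuidi*.
*rut*: final sound = /t/, a voiceless consonant → -gag → *rutgag*.

nuidi, rutgag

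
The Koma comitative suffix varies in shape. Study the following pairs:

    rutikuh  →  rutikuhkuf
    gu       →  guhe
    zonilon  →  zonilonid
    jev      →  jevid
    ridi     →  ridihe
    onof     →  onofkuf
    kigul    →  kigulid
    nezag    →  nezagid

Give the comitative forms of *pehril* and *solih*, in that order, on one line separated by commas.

pehrilid, solihkuf

Looking at the final sound of each stem: -kuf when the stem ends in a voiceless consonant (*rutikuh*, *onof*); -id when the stem ends in a voiced consonant (*zonilon*, *jev*, *kigul*, *nezag*); -he when the stem ends in a vowel (*gu*, *ridi*).
*pehril* — final sound /l/ (a voiced consonant) → -id → *pehrilid*.
Since the final sound of *solih* is /h/ (a voiceless consonant), it takes -kuf, giving *solihkuf*.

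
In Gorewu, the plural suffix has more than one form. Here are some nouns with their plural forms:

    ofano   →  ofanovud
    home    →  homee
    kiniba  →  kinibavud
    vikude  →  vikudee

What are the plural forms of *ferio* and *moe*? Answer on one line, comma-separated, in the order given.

feriovud, moee

Looking at the last vowel of each stem: -e when the last vowel of the stem is a front vowel (*home*, *vikude*); -vud when the last vowel of the stem is a back vowel (*ofano*, *kiniba*).
*ferio* — last vowel /o/ (a back vowel) → -vud → *feriovud*.
Since the last vowel of *moe* is /e/ (a front vowel), it takes -e, giving *moee*.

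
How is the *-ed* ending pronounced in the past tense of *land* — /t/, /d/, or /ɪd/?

The stem *land* ends in /t/ or /d/.
The -ed suffix is realized as /ɪd/ after /t, d/; as /t/ after other voiceless consonants; and as /d/ after other voiced sounds.
So -ed on *land* is pronounced /ɪd/.

/ɪd/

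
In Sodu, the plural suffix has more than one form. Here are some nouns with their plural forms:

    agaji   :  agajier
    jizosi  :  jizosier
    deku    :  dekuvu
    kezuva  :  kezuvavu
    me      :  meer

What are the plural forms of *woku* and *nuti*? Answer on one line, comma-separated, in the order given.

wokuvu, nutier

The suffix is conditioned by the last vowel: -er when the last vowel of the stem is a front vowel (*agaji*, *jizosi*, *me*); -vu when the last vowel of the stem is a back vowel (*deku*, *kezuva*).
*woku*: last vowel = /u/, a back vowel → -vu → *wokuvu*.
The last vowel of *nuti* is /i/, which is a front vowel, so the suffix is -er, giving *nutier*.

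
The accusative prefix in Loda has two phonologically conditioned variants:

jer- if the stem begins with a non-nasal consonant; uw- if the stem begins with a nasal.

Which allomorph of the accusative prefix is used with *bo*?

jer-

*bo* — first consonant /b/ (non-nasal) → jer-.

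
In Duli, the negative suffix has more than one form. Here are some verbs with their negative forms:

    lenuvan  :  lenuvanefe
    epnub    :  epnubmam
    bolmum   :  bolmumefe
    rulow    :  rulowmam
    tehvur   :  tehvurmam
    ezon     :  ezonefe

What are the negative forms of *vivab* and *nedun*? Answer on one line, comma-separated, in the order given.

The pattern is nasality of the final consonant: -efe when the stem ends in a nasal (*lenuvan*, *bolmum*, *ezon*); -mam when the stem ends in a non-nasal consonant (*epnub*, *rulow*, *tehvur*).
*vivab*: final consonant = /b/, non-nasal → -mam → *vivabmam*.
The final consonant of *nedun* is /n/, which is a nasal, so the suffix is -efe, giving *nedunefe*.

vivabmam, nedunefe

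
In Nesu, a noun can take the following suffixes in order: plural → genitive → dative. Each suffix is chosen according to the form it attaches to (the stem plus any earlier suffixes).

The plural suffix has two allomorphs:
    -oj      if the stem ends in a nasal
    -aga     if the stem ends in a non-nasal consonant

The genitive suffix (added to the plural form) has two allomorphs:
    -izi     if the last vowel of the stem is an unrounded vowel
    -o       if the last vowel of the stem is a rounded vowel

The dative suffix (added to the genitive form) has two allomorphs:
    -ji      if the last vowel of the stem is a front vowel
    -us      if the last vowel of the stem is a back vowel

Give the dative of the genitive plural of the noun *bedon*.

*bedon* — final consonant /n/ (a nasal) → -oj → *bedonoj*.
The plural form *bedonoj*: last vowel = /o/, a rounded vowel → -o → *bedonojo*.
The genitive form *bedonojo*: last vowel = /o/, a back vowel → -us → *bedonojous*.

bedonojous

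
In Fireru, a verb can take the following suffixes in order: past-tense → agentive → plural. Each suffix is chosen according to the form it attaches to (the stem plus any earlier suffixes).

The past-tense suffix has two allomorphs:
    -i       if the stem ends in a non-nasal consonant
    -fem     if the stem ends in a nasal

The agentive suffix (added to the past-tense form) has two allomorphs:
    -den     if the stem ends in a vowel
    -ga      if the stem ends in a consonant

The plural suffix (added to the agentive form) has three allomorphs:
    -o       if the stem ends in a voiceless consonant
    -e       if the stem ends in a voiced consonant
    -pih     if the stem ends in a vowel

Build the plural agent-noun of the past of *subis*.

The final consonant of *subis* is /s/, which is non-nasal, so the past-tense suffix is -i, giving *subisi*.
The final sound of the past-tense form *subisi* is /i/, which is a vowel, so the agentive suffix is -den, giving *subisiden*.
The agentive form *subisiden*: final sound = /n/, a voiced consonant → -e → *subisidene*.

subisidene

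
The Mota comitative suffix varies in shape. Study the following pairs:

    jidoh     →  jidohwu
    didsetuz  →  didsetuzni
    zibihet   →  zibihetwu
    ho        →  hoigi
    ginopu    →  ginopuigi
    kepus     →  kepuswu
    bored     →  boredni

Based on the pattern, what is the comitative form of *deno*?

denoigi

The suffix is conditioned by the final sound: -wu when the stem ends in a voiceless consonant (*jidoh*, *zibihet*, *kepus*); -ni when the stem ends in a voiced consonant (*didsetuz*, *bored*); -igi when the stem ends in a vowel (*ho*, *ginopu*).
*deno*: final sound = /o/, a vowel → -igi → *denoigi*.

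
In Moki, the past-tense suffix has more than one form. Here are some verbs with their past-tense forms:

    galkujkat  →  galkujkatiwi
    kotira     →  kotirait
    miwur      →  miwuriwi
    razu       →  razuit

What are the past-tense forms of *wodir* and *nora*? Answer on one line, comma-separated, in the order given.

wodiriwi, norait

The pattern is consonant vs. vowel: -iwi when the stem ends in a consonant (*galkujkat*, *miwur*); -it when the stem ends in a vowel (*kotira*, *razu*).
The final sound of *wodir* is /r/, which is a consonant, so the suffix is -iwi, giving *wodiriwi*.
Since the final sound of *nora* is /a/ (a vowel), it takes -it, giving *norait*.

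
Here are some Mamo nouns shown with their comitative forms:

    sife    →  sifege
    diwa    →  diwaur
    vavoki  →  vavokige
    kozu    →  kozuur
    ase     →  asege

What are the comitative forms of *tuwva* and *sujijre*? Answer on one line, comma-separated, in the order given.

tuwvaur, sujijrege

The alternation tracks the last vowel of the stem — -ge when the last vowel of the stem is a front vowel (*sife*, *vavoki*, *ase*); -ur when the last vowel of the stem is a back vowel (*diwa*, *kozu*).
*tuwva* — last vowel /a/ (a back vowel) → -ur → *tuwvaur*.
The last vowel of *sujijre* is /e/, which is a front vowel, so the suffix is -ge, giving *sujijrege*.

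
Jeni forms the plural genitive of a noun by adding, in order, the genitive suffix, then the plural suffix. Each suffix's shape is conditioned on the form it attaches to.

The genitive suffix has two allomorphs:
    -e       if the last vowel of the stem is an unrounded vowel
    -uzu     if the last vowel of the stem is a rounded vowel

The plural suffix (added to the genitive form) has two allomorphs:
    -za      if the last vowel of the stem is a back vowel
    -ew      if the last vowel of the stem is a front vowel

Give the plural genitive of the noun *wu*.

*wu*: last vowel = /u/, a rounded vowel → -uzu → *wuuzu*.
Since the last vowel of the genitive form *wuuzu* is /u/ (a back vowel), it takes -za, giving *wuuzuza*.

wuuzuza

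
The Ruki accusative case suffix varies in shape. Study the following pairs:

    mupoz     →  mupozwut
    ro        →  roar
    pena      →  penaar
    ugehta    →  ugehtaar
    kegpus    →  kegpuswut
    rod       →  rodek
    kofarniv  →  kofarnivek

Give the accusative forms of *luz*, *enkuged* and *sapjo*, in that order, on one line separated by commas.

The pattern is sibilance of the final sound: -wut when the stem ends in a sibilant (*mupoz*, *kegpus*); -ek when the stem ends in a non-sibilant consonant (*rod*, *kofarniv*); -ar when the stem ends in a vowel (*ro*, *pena*, *ugehta*).
Since the final sound of *luz* is /z/ (a sibilant), it takes -wut, giving *luzwut*.
The final sound of *enkuged* is /d/, which is a non-sibilant consonant, so the suffix is -ek, giving *enkugedek*.
*sapjo*: final sound = /o/, a vowel → -ar → *sapjoar*.

luzwut, enkugedek, sapjoar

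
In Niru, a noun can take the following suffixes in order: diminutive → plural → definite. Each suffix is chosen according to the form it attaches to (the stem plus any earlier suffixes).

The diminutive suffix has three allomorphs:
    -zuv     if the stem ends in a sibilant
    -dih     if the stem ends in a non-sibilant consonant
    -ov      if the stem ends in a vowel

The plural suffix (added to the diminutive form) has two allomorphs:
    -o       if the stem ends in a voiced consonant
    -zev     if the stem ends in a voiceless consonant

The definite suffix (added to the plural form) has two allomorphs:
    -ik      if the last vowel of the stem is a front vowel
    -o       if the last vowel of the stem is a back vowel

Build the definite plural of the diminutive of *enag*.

*enag*: final sound = /g/, a non-sibilant consonant → -dih → *enagdih*.
Since the final consonant of the diminutive form *enagdih* is /h/ (voiceless), it takes -zev, giving *enagdihzev*.
The plural form *enagdihzev*: last vowel = /e/, a front vowel → -ik → *enagdihzevik*.

enagdihzevik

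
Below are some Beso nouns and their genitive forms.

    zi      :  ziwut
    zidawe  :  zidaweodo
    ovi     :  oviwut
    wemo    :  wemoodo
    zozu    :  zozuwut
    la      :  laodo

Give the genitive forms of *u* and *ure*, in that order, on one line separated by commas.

Looking at the last vowel of each stem: -wut when the last vowel of the stem is a high vowel (*zi*, *ovi*, *zozu*); -odo when the last vowel of the stem is a non-high vowel (*zidawe*, *wemo*, *la*).
*u* — last vowel /u/ (a high vowel) → -wut → *uwut*.
*ure* — last vowel /e/ (a non-high vowel) → -odo → *ureodo*.

uwut, ureodo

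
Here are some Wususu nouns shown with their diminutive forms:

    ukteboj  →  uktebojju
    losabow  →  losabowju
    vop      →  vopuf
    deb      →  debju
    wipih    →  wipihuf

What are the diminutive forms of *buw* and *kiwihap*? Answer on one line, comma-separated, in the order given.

buwju, kiwihapuf

The alternation tracks the final consonant of the stem — -uf when the stem ends in a voiceless consonant (*vop*, *wipih*); -ju when the stem ends in a voiced consonant (*ukteboj*, *losabow*, *deb*).
*buw*: final consonant = /w/, voiced → -ju → *buwju*.
The final consonant of *kiwihap* is /p/, which is voiceless, so the suffix is -uf, giving *kiwihapuf*.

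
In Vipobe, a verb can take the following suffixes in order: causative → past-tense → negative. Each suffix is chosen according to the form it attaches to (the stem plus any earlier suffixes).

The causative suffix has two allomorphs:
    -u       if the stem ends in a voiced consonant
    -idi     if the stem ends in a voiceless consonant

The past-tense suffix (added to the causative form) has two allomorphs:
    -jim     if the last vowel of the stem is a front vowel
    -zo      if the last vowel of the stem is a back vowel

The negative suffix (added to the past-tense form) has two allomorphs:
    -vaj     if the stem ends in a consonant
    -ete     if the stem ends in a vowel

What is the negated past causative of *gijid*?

Since the final consonant of *gijid* is /d/ (voiced), it takes -u, giving *gijidu*.
Since the last vowel of the causative form *gijidu* is /u/ (a back vowel), it takes -zo, giving *gijiduzo*.
The past-tense form *gijiduzo* — final sound /o/ (a vowel) → -ete → *gijiduzoete*.

gijiduzoete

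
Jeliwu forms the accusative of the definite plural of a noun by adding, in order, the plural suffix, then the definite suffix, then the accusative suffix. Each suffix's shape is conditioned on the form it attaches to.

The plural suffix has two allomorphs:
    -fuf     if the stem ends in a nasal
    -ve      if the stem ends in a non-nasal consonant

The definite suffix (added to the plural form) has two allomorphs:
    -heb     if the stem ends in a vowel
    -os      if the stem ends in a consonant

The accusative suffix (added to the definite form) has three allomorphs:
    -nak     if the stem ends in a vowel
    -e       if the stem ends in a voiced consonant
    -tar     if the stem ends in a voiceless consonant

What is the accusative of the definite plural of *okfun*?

okfunfufostar

The final consonant of *okfun* is /n/, which is a nasal, so the plural suffix is -fuf, giving *okfunfuf*.
Since the final sound of the plural form *okfunfuf* is /f/ (a consonant), it takes -os, giving *okfunfufos*.
The definite form *okfunfufos*: final sound = /s/, a voiceless consonant → -tar → *okfunfufostar*.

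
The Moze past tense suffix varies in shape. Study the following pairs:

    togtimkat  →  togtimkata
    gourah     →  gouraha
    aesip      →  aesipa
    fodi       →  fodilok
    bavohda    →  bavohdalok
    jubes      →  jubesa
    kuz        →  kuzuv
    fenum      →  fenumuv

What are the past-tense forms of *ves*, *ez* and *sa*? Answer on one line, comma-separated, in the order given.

vesa, ezuv, salok

The suffix is conditioned by the final sound: -a when the stem ends in a voiceless consonant (*togtimkat*, *gourah*, *aesip*, *jubes*); -uv when the stem ends in a voiced consonant (*kuz*, *fenum*); -lok when the stem ends in a vowel (*fodi*, *bavohda*).
Since the final sound of *ves* is /s/ (a voiceless consonant), it takes -a, giving *vesa*.
The final sound of *ez* is /z/, which is a voiced consonant, so the suffix is -uv, giving *ezuv*.
*sa* — final sound /a/ (a vowel) → -lok → *salok*.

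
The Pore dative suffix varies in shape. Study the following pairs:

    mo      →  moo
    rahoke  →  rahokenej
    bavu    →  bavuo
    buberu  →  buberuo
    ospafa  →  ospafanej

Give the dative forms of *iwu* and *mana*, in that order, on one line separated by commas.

iwuo, mananej

The pattern is rounding harmony: -o when the last vowel of the stem is a rounded vowel (*mo*, *bavu*, *buberu*); -nej when the last vowel of the stem is an unrounded vowel (*rahoke*, *ospafa*).
*iwu* — last vowel /u/ (a rounded vowel) → -o → *iwuo*.
Since the last vowel of *mana* is /a/ (an unrounded vowel), it takes -nej, giving *mananej*.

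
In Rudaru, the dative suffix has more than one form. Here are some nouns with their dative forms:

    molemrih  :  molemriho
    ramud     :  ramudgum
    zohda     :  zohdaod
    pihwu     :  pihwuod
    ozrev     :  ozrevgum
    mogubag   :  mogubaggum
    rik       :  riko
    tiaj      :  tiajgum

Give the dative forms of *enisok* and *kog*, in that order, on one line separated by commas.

enisoko, koggum

The alternation tracks the final sound of the stem — -o when the stem ends in a voiceless consonant (*molemrih*, *rik*); -gum when the stem ends in a voiced consonant (*ramud*, *ozrev*, *mogubag*, *tiaj*); -od when the stem ends in a vowel (*zohda*, *pihwu*).
*enisok* — final sound /k/ (a voiceless consonant) → -o → *enisoko*.
Since the final sound of *kog* is /g/ (a voiced consonant), it takes -gum, giving *koggum*.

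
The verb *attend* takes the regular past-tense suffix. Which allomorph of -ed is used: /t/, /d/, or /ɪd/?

/ɪd/

The stem *attend* ends in /t/ or /d/.
The -ed suffix is realized as /ɪd/ after /t, d/; as /t/ after other voiceless consonants; and as /d/ after other voiced sounds.
So -ed on *attend* is pronounced /ɪd/.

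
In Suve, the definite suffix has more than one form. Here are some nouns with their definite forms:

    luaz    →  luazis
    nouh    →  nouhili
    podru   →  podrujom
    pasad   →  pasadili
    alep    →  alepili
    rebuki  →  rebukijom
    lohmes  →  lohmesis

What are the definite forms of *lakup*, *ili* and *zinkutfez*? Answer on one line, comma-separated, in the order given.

lakupili, ilijom, zinkutfezis

The suffix is conditioned by the final sound: -is when the stem ends in a sibilant (*luaz*, *lohmes*); -ili when the stem ends in a non-sibilant consonant (*nouh*, *pasad*, *alep*); -jom when the stem ends in a vowel (*podru*, *rebuki*).
*lakup*: final sound = /p/, a non-sibilant consonant → -ili → *lakupili*.
*ili* — final sound /i/ (a vowel) → -jom → *ilijom*.
*zinkutfez*: final sound = /z/, a sibilant → -is → *zinkutfezis*.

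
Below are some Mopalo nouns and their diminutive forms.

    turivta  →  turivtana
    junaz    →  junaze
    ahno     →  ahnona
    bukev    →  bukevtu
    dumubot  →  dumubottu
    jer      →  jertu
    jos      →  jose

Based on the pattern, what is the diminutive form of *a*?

ana

The suffix is conditioned by the final sound: -e when the stem ends in a sibilant (*junaz*, *jos*); -tu when the stem ends in a non-sibilant consonant (*bukev*, *dumubot*, *jer*); -na when the stem ends in a vowel (*turivta*, *ahno*).
The final sound of *a* is /a/, which is a vowel, so the suffix is -na, giving *ana*.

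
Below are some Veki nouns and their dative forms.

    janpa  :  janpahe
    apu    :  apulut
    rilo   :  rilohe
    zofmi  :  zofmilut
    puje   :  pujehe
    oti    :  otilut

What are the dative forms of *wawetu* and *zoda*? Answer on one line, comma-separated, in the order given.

wawetulut, zodahe

The pattern is height harmony: -lut when the last vowel of the stem is a high vowel (*apu*, *zofmi*, *oti*); -he when the last vowel of the stem is a non-high vowel (*janpa*, *rilo*, *puje*).
Since the last vowel of *wawetu* is /u/ (a high vowel), it takes -lut, giving *wawetulut*.
*zoda* — last vowel /a/ (a non-high vowel) → -he → *zodahe*.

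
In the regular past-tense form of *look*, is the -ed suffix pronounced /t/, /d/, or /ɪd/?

The stem *look* ends in a voiceless consonant other than /t/.
The -ed suffix is realized as /ɪd/ after /t, d/; as /t/ after other voiceless consonants; and as /d/ after other voiced sounds.
So -ed on *look* is pronounced /t/.

/t/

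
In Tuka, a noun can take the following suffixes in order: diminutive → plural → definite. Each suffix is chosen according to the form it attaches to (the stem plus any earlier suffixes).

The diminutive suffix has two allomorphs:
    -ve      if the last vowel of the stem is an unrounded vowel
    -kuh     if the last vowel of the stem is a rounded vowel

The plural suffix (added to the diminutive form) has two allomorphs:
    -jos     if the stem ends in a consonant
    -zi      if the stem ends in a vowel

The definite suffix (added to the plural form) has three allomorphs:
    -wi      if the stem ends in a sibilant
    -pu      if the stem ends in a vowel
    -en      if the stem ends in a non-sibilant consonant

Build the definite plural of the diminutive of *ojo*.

Since the last vowel of *ojo* is /o/ (a rounded vowel), it takes -kuh, giving *ojokuh*.
The final sound of the diminutive form *ojokuh* is /h/, which is a consonant, so the plural suffix is -jos, giving *ojokuhjos*.
The final sound of the plural form *ojokuhjos* is /s/, which is a sibilant, so the definite suffix is -wi, giving *ojokuhjoswi*.

ojokuhjoswi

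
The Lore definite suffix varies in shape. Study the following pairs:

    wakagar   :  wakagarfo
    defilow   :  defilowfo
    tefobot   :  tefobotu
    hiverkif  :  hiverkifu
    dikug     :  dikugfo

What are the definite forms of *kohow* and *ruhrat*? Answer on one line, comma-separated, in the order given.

kohowfo, ruhratu

The suffix is conditioned by the final consonant: -u when the stem ends in a voiceless consonant (*tefobot*, *hiverkif*); -fo when the stem ends in a voiced consonant (*wakagar*, *defilow*, *dikug*).
Since the final consonant of *kohow* is /w/ (voiced), it takes -fo, giving *kohowfo*.
Since the final consonant of *ruhrat* is /t/ (voiceless), it takes -u, giving *ruhratu*.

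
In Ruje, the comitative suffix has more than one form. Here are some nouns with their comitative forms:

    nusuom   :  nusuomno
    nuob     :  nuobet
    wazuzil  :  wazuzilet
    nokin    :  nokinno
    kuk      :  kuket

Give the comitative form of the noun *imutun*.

Looking at the final consonant of each stem: -no when the stem ends in a nasal (*nusuom*, *nokin*); -et when the stem ends in a non-nasal consonant (*nuob*, *wazuzil*, *kuk*).
*imutun*: final consonant = /n/, a nasal → -no → *imutunno*.

imutunno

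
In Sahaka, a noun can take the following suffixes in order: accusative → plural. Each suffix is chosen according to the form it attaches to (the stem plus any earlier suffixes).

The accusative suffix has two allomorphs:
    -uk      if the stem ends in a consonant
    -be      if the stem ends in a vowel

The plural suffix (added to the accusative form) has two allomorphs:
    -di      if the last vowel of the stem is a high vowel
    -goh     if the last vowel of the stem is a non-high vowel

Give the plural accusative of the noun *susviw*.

*susviw*: final sound = /w/, a consonant → -uk → *susviwuk*.
The accusative form *susviwuk* — last vowel /u/ (a high vowel) → -di → *susviwukdi*.

susviwukdi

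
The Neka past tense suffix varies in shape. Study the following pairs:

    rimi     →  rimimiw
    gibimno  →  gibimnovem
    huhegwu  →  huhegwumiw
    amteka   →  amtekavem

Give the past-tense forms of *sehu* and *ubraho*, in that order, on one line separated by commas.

The pattern is height harmony: -miw when the last vowel of the stem is a high vowel (*rimi*, *huhegwu*); -vem when the last vowel of the stem is a non-high vowel (*gibimno*, *amteka*).
The last vowel of *sehu* is /u/, which is a high vowel, so the suffix is -miw, giving *sehumiw*.
*ubraho*: last vowel = /o/, a non-high vowel → -vem → *ubrahovem*.

sehumiw, ubrahovem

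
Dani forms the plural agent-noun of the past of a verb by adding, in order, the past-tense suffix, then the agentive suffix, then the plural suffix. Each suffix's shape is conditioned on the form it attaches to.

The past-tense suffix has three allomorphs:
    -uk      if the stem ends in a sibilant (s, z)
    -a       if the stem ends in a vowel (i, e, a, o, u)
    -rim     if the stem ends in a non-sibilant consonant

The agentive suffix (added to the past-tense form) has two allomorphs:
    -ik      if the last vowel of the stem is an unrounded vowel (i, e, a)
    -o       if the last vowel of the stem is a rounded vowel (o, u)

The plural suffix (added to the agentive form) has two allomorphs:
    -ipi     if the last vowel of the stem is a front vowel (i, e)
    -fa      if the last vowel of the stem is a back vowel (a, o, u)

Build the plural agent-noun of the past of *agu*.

*agu* — final sound /u/ (a vowel) → -a → *agua*.
The last vowel of the past-tense form *agua* is /a/, which is an unrounded vowel, so the agentive suffix is -ik, giving *aguaik*.
The agentive form *aguaik* — last vowel /i/ (a front vowel) → -ipi → *aguaikipi*.

aguaikipi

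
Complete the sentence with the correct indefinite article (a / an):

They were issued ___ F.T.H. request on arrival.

an

The indefinite article is chosen by the initial *sound* of the following word, not its spelling.
The initialism *F.T.H.* is read letter by letter; the first letter, F, is pronounced /ɛf/, which begins with a vowel sound.
So the article is *an*: They were issued an F.T.H. request on arrival.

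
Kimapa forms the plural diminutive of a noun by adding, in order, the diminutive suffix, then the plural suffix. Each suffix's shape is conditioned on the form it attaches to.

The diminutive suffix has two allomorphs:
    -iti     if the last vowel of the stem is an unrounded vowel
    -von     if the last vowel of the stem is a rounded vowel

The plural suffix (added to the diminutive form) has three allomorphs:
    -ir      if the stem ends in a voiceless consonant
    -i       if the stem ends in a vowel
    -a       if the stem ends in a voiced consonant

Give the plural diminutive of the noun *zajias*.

zajiasitii

The last vowel of *zajias* is /a/, which is an unrounded vowel, so the diminutive suffix is -iti, giving *zajiasiti*.
The diminutive form *zajiasiti*: final sound = /i/, a vowel → -i → *zajiasitii*.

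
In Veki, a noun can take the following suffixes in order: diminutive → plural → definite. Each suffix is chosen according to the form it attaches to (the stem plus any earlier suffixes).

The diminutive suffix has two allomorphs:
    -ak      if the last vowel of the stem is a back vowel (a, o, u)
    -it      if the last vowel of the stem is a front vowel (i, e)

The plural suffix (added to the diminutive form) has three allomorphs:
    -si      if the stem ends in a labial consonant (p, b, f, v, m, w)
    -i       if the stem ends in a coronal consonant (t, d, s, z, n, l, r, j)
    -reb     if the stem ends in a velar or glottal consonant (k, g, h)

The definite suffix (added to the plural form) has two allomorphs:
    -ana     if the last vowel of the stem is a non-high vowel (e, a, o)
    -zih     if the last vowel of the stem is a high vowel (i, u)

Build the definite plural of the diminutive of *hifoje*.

*hifoje*: last vowel = /e/, a front vowel → -it → *hifojeit*.
Since the final consonant of the diminutive form *hifojeit* is /t/ (coronal), it takes -i, giving *hifojeiti*.
The plural form *hifojeiti*: last vowel = /i/, a high vowel → -zih → *hifojeitizih*.

hifojeitizih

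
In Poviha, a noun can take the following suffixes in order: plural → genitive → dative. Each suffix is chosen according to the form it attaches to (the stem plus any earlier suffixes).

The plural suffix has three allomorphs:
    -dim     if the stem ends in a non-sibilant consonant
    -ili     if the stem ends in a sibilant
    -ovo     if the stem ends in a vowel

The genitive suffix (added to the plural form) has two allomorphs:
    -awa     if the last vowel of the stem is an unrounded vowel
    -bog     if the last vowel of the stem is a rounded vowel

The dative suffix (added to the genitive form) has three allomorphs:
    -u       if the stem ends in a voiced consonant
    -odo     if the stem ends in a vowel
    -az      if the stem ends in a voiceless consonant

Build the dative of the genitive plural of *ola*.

The final sound of *ola* is /a/, which is a vowel, so the plural suffix is -ovo, giving *olaovo*.
The plural form *olaovo*: last vowel = /o/, a rounded vowel → -bog → *olaovobog*.
The genitive form *olaovobog*: final sound = /g/, a voiced consonant → -u → *olaovobogu*.

olaovobogu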